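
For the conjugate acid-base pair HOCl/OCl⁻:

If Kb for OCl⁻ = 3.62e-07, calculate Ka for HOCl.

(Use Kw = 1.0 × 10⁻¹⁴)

For a conjugate pair Ka × Kb = Kw, so Ka = Kw/Kb = 1.0 × 10⁻¹⁴ / 3.62e-07 = 2.76e-08.

K_a = 2.76e-08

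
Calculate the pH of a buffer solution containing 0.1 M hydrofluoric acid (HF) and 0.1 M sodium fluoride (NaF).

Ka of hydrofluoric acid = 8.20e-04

pKa = -log(8.20e-04) = 3.09. pH = pKa + log([A⁻]/[HA]) = 3.09 + log(0.1/0.1)

pH = 3.09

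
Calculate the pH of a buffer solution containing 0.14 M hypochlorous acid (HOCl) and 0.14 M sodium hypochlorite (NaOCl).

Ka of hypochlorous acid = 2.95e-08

pKa = -log(2.95e-08) = 7.53. pH = pKa + log([A⁻]/[HA]) = 7.53 + log(0.14/0.14)

pH = 7.53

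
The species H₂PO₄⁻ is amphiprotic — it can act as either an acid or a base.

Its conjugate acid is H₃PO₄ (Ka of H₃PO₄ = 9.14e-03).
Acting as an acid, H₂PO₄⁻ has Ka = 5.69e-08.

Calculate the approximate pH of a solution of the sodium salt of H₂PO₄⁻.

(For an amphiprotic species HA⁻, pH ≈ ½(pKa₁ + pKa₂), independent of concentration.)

pKa₁ = -log(9.14e-03) = 2.04; pKa₂ = -log(5.69e-08) = 7.24. For an amphiprotic species, pH ≈ ½(pKa₁ + pKa₂) = ½(2.04 + 7.24) = 4.64.

pH = 4.64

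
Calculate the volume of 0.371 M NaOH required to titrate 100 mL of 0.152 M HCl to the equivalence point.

At equivalence: moles acid = moles base. moles HCl = 0.152 × 100/1000 = 0.0152 mol. V_base = moles / 0.371 × 1000 = 41.0 mL.

V_{base} = 41.0 mL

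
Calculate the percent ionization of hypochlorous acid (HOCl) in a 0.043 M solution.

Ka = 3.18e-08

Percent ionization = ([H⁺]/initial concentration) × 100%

Using Ka equilibrium: x² + Ka×x - Ka×C = 0. Solving: [H⁺] = 3.6962e-05. Percent = (3.6962e-05/0.043) × 100

Percent ionization = 0.086%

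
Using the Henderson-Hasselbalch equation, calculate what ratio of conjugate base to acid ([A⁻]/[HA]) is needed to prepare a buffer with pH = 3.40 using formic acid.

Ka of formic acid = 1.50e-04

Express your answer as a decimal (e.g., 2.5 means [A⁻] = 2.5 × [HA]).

pKa = -log(1.50e-04) = 3.8239. pH = pKa + log([A⁻]/[HA]), so log([A⁻]/[HA]) = pH − pKa = 3.40 − 3.8239 = -0.4239. [A⁻]/[HA] = 10^(-0.4239) = 0.377

[A⁻]/[HA] = 0.377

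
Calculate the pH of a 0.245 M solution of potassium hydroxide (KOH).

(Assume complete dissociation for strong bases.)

[OH⁻] = 0.245 M for strong base. pOH = -log[OH⁻] = 0.61, pH = 14 - pOH

pH = 13.39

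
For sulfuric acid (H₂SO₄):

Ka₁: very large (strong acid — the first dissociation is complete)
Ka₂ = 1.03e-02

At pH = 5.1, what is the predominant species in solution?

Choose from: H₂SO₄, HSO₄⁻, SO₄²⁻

The first dissociation is complete, so H₂SO₄ itself is never the predominant species in water; pKa₂ = -log(1.03e-02) = 1.99. For a polyprotic acid the predominant species crosses at each pKa: below pKa_n the protonated form dominates, above it the deprotonated form does. At pH = 5.1, the predominant species is SO₄²⁻.

SO₄²⁻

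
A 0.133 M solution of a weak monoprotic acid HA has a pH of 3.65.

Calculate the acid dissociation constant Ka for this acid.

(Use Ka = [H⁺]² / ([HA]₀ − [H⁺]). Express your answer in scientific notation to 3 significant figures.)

[H⁺] = 10^(−pH) = 10^(−3.65) = 2.239e-04 M. For HA ⇌ H⁺ + A⁻, Ka = [H⁺][A⁻]/[HA] = [H⁺]² / ([HA]₀ − [H⁺]) = (2.239e-04)² / (0.133 − 2.239e-04) = 3.77e-07.

K_a = 3.77e-07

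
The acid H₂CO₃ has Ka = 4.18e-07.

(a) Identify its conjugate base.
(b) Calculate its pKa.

(a) The conjugate base is formed by removing one H⁺ from H₂CO₃, giving HCO₃⁻. (b) pKa = -log(Ka) = -log(4.18e-07) = 6.38.

Conjugate base: HCO₃⁻; pK_a = 6.38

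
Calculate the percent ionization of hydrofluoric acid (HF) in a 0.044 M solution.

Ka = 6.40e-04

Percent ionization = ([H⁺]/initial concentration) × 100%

Using Ka equilibrium: x² + Ka×x - Ka×C = 0. Solving: [H⁺] = 4.9962e-03. Percent = (4.9962e-03/0.044) × 100

Percent ionization = 11.4%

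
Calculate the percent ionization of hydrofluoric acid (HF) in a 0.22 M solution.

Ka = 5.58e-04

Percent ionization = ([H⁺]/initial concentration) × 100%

Using Ka equilibrium: x² + Ka×x - Ka×C = 0. Solving: [H⁺] = 1.0804e-02. Percent = (1.0804e-02/0.22) × 100

Percent ionization = 4.91%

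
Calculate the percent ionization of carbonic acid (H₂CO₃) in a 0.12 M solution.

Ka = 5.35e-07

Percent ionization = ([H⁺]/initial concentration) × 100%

Using Ka equilibrium: x² + Ka×x - Ka×C = 0. Solving: [H⁺] = 2.5311e-04. Percent = (2.5311e-04/0.12) × 100

Percent ionization = 0.211%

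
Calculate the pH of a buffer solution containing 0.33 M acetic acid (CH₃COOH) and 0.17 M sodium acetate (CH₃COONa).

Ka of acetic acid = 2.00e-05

pKa = -log(2.00e-05) = 4.70. pH = pKa + log([A⁻]/[HA]) = 4.70 + log(0.17/0.33)

pH = 4.41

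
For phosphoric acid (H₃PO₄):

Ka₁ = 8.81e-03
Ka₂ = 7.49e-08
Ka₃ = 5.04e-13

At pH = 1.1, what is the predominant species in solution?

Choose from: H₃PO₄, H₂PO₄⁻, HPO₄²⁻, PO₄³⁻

pKa₁ = 2.06, pKa₂ = 7.13, pKa₃ = 12.30. For a polyprotic acid the predominant species crosses at each pKa: below pKa_n the protonated form dominates, above it the deprotonated form does. At pH = 1.1, the predominant species is H₃PO₄.

H₃PO₄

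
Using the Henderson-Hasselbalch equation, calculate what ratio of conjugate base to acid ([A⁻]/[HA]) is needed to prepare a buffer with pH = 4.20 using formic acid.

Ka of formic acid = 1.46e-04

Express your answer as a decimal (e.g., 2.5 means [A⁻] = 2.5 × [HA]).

pKa = -log(1.46e-04) = 3.8356. pH = pKa + log([A⁻]/[HA]), so log([A⁻]/[HA]) = pH − pKa = 4.20 − 3.8356 = 0.3644. [A⁻]/[HA] = 10^(0.3644) = 2.31

[A⁻]/[HA] = 2.31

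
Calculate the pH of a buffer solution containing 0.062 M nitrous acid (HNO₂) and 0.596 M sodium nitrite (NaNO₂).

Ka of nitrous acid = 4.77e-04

pKa = -log(4.77e-04) = 3.32. pH = pKa + log([A⁻]/[HA]) = 3.32 + log(0.596/0.062)

pH = 4.30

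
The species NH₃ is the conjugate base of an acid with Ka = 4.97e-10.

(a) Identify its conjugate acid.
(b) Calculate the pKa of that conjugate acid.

(a) The conjugate acid is formed by adding one H⁺ to NH₃, giving NH₄⁺. (b) pKa = -log(Ka) = -log(4.97e-10) = 9.30.

Conjugate acid: NH₄⁺; pK_a = 9.30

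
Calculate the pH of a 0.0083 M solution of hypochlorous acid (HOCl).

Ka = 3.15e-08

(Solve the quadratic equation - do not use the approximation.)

x² + Ka×x - Ka×C = 0. Using quadratic formula: [H⁺] = 1.6154e-05

pH = 4.79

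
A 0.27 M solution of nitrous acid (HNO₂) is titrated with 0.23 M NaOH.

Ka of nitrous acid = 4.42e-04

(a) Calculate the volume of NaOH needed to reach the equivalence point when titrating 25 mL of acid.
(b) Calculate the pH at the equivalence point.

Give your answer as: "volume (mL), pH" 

moles acid = 0.27 × 25/1000 = 0.00675 mol; V_base = moles/0.23 × 1000 = 29.3 mL. At equivalence only the conjugate base is present: [A⁻] = 0.00675/0.054 = 1.2420e-01 M. Kb = Kw/Ka = 2.26e-11; [OH⁻] = √(Kb × [A⁻]) = 1.6763e-06; pOH = 5.78; pH = 14 - pOH = 8.22.

V = 29.3 mL, pH = 8.22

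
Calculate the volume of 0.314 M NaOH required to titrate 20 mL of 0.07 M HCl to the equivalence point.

At equivalence: moles acid = moles base. moles HCl = 0.07 × 20/1000 = 0.0014 mol. V_base = moles / 0.314 × 1000 = 4.5 mL.

V_{base} = 4.5 mL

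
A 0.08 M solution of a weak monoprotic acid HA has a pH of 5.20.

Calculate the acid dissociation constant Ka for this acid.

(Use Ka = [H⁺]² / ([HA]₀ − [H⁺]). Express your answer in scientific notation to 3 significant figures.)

[H⁺] = 10^(−pH) = 10^(−5.20) = 6.310e-06 M. For HA ⇌ H⁺ + A⁻, Ka = [H⁺][A⁻]/[HA] = [H⁺]² / ([HA]₀ − [H⁺]) = (6.310e-06)² / (0.08 − 6.310e-06) = 4.98e-10.

K_a = 4.98e-10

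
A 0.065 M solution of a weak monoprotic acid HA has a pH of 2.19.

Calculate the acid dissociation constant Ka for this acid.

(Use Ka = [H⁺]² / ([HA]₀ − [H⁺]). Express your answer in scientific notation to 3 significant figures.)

[H⁺] = 10^(−pH) = 10^(−2.19) = 6.457e-03 M. For HA ⇌ H⁺ + A⁻, Ka = [H⁺][A⁻]/[HA] = [H⁺]² / ([HA]₀ − [H⁺]) = (6.457e-03)² / (0.065 − 6.457e-03) = 7.12e-04.

K_a = 7.12e-04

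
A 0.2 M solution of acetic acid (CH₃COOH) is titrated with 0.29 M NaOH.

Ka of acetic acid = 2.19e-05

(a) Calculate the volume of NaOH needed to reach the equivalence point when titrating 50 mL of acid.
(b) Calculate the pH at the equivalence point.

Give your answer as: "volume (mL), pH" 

moles acid = 0.2 × 50/1000 = 0.01 mol; V_base = moles/0.29 × 1000 = 34.5 mL. At equivalence only the conjugate base is present: [A⁻] = 0.01/0.084 = 1.1837e-01 M. Kb = Kw/Ka = 4.57e-10; [OH⁻] = √(Kb × [A⁻]) = 7.3518e-06; pOH = 5.13; pH = 14 - pOH = 8.87.

V = 34.5 mL, pH = 8.87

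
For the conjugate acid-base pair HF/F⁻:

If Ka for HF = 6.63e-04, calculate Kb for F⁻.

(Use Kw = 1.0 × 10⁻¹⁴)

For a conjugate pair Ka × Kb = Kw, so Kb = Kw/Ka = 1.0 × 10⁻¹⁴ / 6.63e-04 = 1.51e-11.

K_b = 1.51e-11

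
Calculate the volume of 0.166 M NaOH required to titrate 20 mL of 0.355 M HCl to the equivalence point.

At equivalence: moles acid = moles base. moles HCl = 0.355 × 20/1000 = 0.0071 mol. V_base = moles / 0.166 × 1000 = 42.8 mL.

V_{base} = 42.8 mL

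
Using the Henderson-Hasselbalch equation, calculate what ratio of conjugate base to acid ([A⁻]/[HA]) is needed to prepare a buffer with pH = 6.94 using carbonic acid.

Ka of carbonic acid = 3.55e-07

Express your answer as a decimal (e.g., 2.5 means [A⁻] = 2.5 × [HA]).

pKa = -log(3.55e-07) = 6.4498. pH = pKa + log([A⁻]/[HA]), so log([A⁻]/[HA]) = pH − pKa = 6.94 − 6.4498 = 0.4902. [A⁻]/[HA] = 10^(0.4902) = 3.09

[A⁻]/[HA] = 3.09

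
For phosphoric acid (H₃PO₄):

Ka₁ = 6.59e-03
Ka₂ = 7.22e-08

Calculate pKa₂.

pKa₂ = -log(Ka₂) = -log(7.22e-08) = 7.14.

pK_{a2} = 7.14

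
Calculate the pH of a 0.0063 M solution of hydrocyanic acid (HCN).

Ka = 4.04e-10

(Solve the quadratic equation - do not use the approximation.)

x² + Ka×x - Ka×C = 0. Using quadratic formula: [H⁺] = 1.5952e-06

pH = 5.80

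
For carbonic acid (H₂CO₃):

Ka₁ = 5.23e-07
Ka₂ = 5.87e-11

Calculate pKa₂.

pKa₂ = -log(Ka₂) = -log(5.87e-11) = 10.23.

pK_{a2} = 10.23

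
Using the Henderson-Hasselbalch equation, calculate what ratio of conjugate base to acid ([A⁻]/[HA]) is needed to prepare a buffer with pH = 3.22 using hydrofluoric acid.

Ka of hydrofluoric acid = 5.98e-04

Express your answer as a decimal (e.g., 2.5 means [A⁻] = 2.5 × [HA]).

pKa = -log(5.98e-04) = 3.2233. pH = pKa + log([A⁻]/[HA]), so log([A⁻]/[HA]) = pH − pKa = 3.22 − 3.2233 = -0.0033. [A⁻]/[HA] = 10^(-0.0033) = 0.992

[A⁻]/[HA] = 0.992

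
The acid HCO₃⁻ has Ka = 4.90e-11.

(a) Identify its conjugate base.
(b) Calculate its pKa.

(a) The conjugate base is formed by removing one H⁺ from HCO₃⁻, giving CO₃²⁻. (b) pKa = -log(Ka) = -log(4.90e-11) = 10.31.

Conjugate base: CO₃²⁻; pK_a = 10.31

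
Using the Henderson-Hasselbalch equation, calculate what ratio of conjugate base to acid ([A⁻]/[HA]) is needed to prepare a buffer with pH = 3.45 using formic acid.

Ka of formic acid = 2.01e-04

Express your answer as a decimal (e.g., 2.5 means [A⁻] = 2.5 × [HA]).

pKa = -log(2.01e-04) = 3.6968. pH = pKa + log([A⁻]/[HA]), so log([A⁻]/[HA]) = pH − pKa = 3.45 − 3.6968 = -0.2468. [A⁻]/[HA] = 10^(-0.2468) = 0.566

[A⁻]/[HA] = 0.566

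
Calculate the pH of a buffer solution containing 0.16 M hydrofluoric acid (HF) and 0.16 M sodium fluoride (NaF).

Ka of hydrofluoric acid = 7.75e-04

pKa = -log(7.75e-04) = 3.11. pH = pKa + log([A⁻]/[HA]) = 3.11 + log(0.16/0.16)

pH = 3.11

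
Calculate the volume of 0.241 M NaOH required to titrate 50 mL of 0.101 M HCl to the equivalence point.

At equivalence: moles acid = moles base. moles HCl = 0.101 × 50/1000 = 0.00505 mol. V_base = moles / 0.241 × 1000 = 21.0 mL.

V_{base} = 21.0 mL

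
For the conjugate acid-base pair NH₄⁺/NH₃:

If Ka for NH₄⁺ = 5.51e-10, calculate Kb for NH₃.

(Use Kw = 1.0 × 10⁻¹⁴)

For a conjugate pair Ka × Kb = Kw, so Kb = Kw/Ka = 1.0 × 10⁻¹⁴ / 5.51e-10 = 1.81e-05.

K_b = 1.81e-05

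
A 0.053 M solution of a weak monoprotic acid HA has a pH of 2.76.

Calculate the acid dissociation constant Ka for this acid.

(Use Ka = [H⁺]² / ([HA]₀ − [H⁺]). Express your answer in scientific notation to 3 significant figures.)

[H⁺] = 10^(−pH) = 10^(−2.76) = 1.738e-03 M. For HA ⇌ H⁺ + A⁻, Ka = [H⁺][A⁻]/[HA] = [H⁺]² / ([HA]₀ − [H⁺]) = (1.738e-03)² / (0.053 − 1.738e-03) = 5.89e-05.

K_a = 5.89e-05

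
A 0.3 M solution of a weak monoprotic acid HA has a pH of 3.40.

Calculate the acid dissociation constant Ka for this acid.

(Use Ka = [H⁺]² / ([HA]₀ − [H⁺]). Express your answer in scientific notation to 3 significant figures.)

[H⁺] = 10^(−pH) = 10^(−3.40) = 3.981e-04 M. For HA ⇌ H⁺ + A⁻, Ka = [H⁺][A⁻]/[HA] = [H⁺]² / ([HA]₀ − [H⁺]) = (3.981e-04)² / (0.3 − 3.981e-04) = 5.29e-07.

K_a = 5.29e-07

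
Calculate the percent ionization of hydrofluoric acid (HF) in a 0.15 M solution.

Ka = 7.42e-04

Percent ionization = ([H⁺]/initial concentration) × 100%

Using Ka equilibrium: x² + Ka×x - Ka×C = 0. Solving: [H⁺] = 1.0185e-02. Percent = (1.0185e-02/0.15) × 100

Percent ionization = 6.79%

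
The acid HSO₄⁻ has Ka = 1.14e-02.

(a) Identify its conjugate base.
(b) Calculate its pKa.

(a) The conjugate base is formed by removing one H⁺ from HSO₄⁻, giving SO₄²⁻. (b) pKa = -log(Ka) = -log(1.14e-02) = 1.94.

Conjugate base: SO₄²⁻; pK_a = 1.94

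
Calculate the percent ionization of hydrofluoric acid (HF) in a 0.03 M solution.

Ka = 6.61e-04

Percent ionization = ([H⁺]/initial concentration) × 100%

Using Ka equilibrium: x² + Ka×x - Ka×C = 0. Solving: [H⁺] = 4.1348e-03. Percent = (4.1348e-03/0.03) × 100

Percent ionization = 13.8%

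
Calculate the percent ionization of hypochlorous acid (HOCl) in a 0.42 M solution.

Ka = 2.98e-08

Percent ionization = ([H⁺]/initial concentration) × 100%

Using Ka equilibrium: x² + Ka×x - Ka×C = 0. Solving: [H⁺] = 1.1186e-04. Percent = (1.1186e-04/0.42) × 100

Percent ionization = 0.0266%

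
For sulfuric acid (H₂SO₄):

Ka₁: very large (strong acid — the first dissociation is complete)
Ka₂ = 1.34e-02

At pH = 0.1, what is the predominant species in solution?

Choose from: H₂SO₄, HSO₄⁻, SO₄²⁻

The first dissociation is complete, so H₂SO₄ itself is never the predominant species in water; pKa₂ = -log(1.34e-02) = 1.87. For a polyprotic acid the predominant species crosses at each pKa: below pKa_n the protonated form dominates, above it the deprotonated form does. At pH = 0.1, the predominant species is HSO₄⁻.

HSO₄⁻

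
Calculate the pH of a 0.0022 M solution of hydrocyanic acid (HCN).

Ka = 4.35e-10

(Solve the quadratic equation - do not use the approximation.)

x² + Ka×x - Ka×C = 0. Using quadratic formula: [H⁺] = 9.7805e-07

pH = 6.01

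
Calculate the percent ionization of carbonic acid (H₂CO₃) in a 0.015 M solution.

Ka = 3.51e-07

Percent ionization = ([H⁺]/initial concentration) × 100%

Using Ka equilibrium: x² + Ka×x - Ka×C = 0. Solving: [H⁺] = 7.2385e-05. Percent = (7.2385e-05/0.015) × 100

Percent ionization = 0.483%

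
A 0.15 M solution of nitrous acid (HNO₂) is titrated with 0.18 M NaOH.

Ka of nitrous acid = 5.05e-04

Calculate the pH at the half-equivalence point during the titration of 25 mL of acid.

At half-equivalence [HA] = [A⁻], so Henderson-Hasselbalch gives pH = pKa = -log(5.05e-04) = 3.30.

pH = pKa = 3.30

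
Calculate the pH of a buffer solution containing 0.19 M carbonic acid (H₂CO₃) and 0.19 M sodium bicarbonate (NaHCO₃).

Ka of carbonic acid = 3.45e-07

pKa = -log(3.45e-07) = 6.46. pH = pKa + log([A⁻]/[HA]) = 6.46 + log(0.19/0.19)

pH = 6.46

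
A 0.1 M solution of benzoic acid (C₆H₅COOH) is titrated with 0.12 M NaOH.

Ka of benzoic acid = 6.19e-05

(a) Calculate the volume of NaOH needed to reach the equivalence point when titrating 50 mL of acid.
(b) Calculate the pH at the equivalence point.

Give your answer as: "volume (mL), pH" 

moles acid = 0.1 × 50/1000 = 0.005 mol; V_base = moles/0.12 × 1000 = 41.7 mL. At equivalence only the conjugate base is present: [A⁻] = 0.005/0.092 = 5.4545e-02 M. Kb = Kw/Ka = 1.62e-10; [OH⁻] = √(Kb × [A⁻]) = 2.9685e-06; pOH = 5.53; pH = 14 - pOH = 8.47.

V = 41.7 mL, pH = 8.47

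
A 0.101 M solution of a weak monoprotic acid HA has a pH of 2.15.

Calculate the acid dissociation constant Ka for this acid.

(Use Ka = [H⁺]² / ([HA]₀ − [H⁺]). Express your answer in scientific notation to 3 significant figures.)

[H⁺] = 10^(−pH) = 10^(−2.15) = 7.079e-03 M. For HA ⇌ H⁺ + A⁻, Ka = [H⁺][A⁻]/[HA] = [H⁺]² / ([HA]₀ − [H⁺]) = (7.079e-03)² / (0.101 − 7.079e-03) = 5.34e-04.

K_a = 5.34e-04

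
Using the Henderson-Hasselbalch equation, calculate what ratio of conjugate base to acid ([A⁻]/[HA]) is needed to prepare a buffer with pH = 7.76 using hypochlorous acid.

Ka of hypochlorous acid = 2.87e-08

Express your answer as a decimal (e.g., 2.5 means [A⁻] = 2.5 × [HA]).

pKa = -log(2.87e-08) = 7.5421. pH = pKa + log([A⁻]/[HA]), so log([A⁻]/[HA]) = pH − pKa = 7.76 − 7.5421 = 0.2179. [A⁻]/[HA] = 10^(0.2179) = 1.65

[A⁻]/[HA] = 1.65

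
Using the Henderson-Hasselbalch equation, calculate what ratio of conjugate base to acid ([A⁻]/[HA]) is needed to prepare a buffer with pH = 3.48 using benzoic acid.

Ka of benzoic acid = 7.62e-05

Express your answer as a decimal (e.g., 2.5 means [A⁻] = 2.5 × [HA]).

pKa = -log(7.62e-05) = 4.1180. pH = pKa + log([A⁻]/[HA]), so log([A⁻]/[HA]) = pH − pKa = 3.48 − 4.1180 = -0.6380. [A⁻]/[HA] = 10^(-0.6380) = 0.230

[A⁻]/[HA] = 0.230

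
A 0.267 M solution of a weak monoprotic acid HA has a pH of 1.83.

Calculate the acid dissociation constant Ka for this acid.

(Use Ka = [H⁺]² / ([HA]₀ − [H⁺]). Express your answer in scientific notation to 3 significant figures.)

[H⁺] = 10^(−pH) = 10^(−1.83) = 1.479e-02 M. For HA ⇌ H⁺ + A⁻, Ka = [H⁺][A⁻]/[HA] = [H⁺]² / ([HA]₀ − [H⁺]) = (1.479e-02)² / (0.267 − 1.479e-02) = 8.67e-04.

K_a = 8.67e-04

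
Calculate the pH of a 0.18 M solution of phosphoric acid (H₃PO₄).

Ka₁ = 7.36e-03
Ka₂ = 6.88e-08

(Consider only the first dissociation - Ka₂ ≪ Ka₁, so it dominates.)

First dissociation dominates. From Ka₁ = [H⁺][HA⁻]/[H₂A], x² + Ka₁·x − Ka₁·C = 0 with C = 0.18 M and Ka₁ = 7.36e-03. Solving: [H⁺] = (−Ka₁ + √(Ka₁² + 4·Ka₁·C)) / 2 = 3.2903e-02 M. pH = -log(3.2903e-02) = 1.48.

pH = 1.48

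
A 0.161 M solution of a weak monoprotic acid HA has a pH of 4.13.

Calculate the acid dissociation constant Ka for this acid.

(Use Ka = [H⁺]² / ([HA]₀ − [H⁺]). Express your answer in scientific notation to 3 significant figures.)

[H⁺] = 10^(−pH) = 10^(−4.13) = 7.413e-05 M. For HA ⇌ H⁺ + A⁻, Ka = [H⁺][A⁻]/[HA] = [H⁺]² / ([HA]₀ − [H⁺]) = (7.413e-05)² / (0.161 − 7.413e-05) = 3.41e-08.

K_a = 3.41e-08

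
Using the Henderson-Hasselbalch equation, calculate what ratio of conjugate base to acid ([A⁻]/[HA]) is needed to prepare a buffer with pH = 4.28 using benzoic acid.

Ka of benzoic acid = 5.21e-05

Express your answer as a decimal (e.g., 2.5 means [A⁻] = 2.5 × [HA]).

pKa = -log(5.21e-05) = 4.2832. pH = pKa + log([A⁻]/[HA]), so log([A⁻]/[HA]) = pH − pKa = 4.28 − 4.2832 = -0.0032. [A⁻]/[HA] = 10^(-0.0032) = 0.993

[A⁻]/[HA] = 0.993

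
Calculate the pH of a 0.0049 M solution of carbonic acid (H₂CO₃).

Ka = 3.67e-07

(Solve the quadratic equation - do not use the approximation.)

x² + Ka×x - Ka×C = 0. Using quadratic formula: [H⁺] = 4.2223e-05

pH = 4.37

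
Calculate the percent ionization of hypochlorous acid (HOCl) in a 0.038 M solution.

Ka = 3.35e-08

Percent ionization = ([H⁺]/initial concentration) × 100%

Using Ka equilibrium: x² + Ka×x - Ka×C = 0. Solving: [H⁺] = 3.5662e-05. Percent = (3.5662e-05/0.038) × 100

Percent ionization = 0.0938%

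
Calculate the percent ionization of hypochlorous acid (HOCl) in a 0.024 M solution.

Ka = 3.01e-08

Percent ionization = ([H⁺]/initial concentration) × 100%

Using Ka equilibrium: x² + Ka×x - Ka×C = 0. Solving: [H⁺] = 2.6862e-05. Percent = (2.6862e-05/0.024) × 100

Percent ionization = 0.112%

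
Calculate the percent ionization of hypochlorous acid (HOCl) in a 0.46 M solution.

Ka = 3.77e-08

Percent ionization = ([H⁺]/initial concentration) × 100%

Using Ka equilibrium: x² + Ka×x - Ka×C = 0. Solving: [H⁺] = 1.3167e-04. Percent = (1.3167e-04/0.46) × 100

Percent ionization = 0.0286%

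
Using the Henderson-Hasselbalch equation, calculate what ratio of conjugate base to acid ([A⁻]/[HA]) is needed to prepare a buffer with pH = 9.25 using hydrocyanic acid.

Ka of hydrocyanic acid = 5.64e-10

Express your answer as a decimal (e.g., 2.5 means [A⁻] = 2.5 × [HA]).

pKa = -log(5.64e-10) = 9.2487. pH = pKa + log([A⁻]/[HA]), so log([A⁻]/[HA]) = pH − pKa = 9.25 − 9.2487 = 0.0013. [A⁻]/[HA] = 10^(0.0013) = 1.00

[A⁻]/[HA] = 1.00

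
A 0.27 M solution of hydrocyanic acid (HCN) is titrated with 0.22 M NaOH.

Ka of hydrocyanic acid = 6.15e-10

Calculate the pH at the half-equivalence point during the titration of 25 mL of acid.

At half-equivalence [HA] = [A⁻], so Henderson-Hasselbalch gives pH = pKa = -log(6.15e-10) = 9.21.

pH = pKa = 9.21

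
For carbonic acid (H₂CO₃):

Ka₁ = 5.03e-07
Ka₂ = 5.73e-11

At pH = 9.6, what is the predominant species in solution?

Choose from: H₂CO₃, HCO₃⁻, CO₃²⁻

pKa₁ = 6.30, pKa₂ = 10.24. For a polyprotic acid the predominant species crosses at each pKa: below pKa_n the protonated form dominates, above it the deprotonated form does. At pH = 9.6, the predominant species is HCO₃⁻.

HCO₃⁻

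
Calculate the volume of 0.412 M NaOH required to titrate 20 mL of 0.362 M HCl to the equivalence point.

At equivalence: moles acid = moles base. moles HCl = 0.362 × 20/1000 = 0.00724 mol. V_base = moles / 0.412 × 1000 = 17.6 mL.

V_{base} = 17.6 mL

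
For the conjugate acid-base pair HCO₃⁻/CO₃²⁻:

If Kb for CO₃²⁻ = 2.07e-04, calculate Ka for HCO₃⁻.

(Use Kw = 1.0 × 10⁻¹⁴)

For a conjugate pair Ka × Kb = Kw, so Ka = Kw/Kb = 1.0 × 10⁻¹⁴ / 2.07e-04 = 4.83e-11.

K_a = 4.83e-11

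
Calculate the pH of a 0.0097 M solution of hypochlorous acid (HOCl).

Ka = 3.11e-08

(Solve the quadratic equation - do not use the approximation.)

x² + Ka×x - Ka×C = 0. Using quadratic formula: [H⁺] = 1.7353e-05

pH = 4.76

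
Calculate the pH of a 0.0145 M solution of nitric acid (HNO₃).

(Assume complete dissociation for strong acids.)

[H⁺] = 0.0145 M for strong acid. pH = -log[H⁺] = -log(0.0145)

pH = 1.84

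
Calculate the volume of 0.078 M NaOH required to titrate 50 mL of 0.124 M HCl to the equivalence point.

At equivalence: moles acid = moles base. moles HCl = 0.124 × 50/1000 = 0.0062 mol. V_base = moles / 0.078 × 1000 = 79.5 mL.

V_{base} = 79.5 mL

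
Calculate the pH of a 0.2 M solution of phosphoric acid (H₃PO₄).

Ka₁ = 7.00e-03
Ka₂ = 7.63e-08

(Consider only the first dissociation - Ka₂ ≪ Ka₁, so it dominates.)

First dissociation dominates. From Ka₁ = [H⁺][HA⁻]/[H₂A], x² + Ka₁·x − Ka₁·C = 0 with C = 0.2 M and Ka₁ = 7.00e-03. Solving: [H⁺] = (−Ka₁ + √(Ka₁² + 4·Ka₁·C)) / 2 = 3.4080e-02 M. pH = -log(3.4080e-02) = 1.47.

pH = 1.47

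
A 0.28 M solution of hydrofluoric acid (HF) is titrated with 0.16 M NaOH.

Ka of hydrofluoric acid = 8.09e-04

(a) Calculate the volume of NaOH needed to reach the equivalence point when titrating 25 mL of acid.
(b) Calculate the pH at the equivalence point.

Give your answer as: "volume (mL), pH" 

moles acid = 0.28 × 25/1000 = 0.007 mol; V_base = moles/0.16 × 1000 = 43.8 mL. At equivalence only the conjugate base is present: [A⁻] = 0.007/0.069 = 1.0182e-01 M. Kb = Kw/Ka = 1.24e-11; [OH⁻] = √(Kb × [A⁻]) = 1.1219e-06; pOH = 5.95; pH = 14 - pOH = 8.05.

V = 43.8 mL, pH = 8.05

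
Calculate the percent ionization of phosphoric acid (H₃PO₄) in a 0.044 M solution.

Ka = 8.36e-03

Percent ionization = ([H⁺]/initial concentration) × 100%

Using Ka equilibrium: x² + Ka×x - Ka×C = 0. Solving: [H⁺] = 1.5449e-02. Percent = (1.5449e-02/0.044) × 100

Percent ionization = 35.1%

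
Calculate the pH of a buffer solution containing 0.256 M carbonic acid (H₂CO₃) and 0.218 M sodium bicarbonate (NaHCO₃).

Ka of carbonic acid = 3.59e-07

pKa = -log(3.59e-07) = 6.44. pH = pKa + log([A⁻]/[HA]) = 6.44 + log(0.218/0.256)

pH = 6.38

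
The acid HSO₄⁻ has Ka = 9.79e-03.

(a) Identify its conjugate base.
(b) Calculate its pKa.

(a) The conjugate base is formed by removing one H⁺ from HSO₄⁻, giving SO₄²⁻. (b) pKa = -log(Ka) = -log(9.79e-03) = 2.01.

Conjugate base: SO₄²⁻; pK_a = 2.01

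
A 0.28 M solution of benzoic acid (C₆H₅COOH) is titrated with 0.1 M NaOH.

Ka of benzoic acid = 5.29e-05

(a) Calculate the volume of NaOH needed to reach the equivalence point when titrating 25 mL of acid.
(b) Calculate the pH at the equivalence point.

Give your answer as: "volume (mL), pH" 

moles acid = 0.28 × 25/1000 = 0.007 mol; V_base = moles/0.1 × 1000 = 70.0 mL. At equivalence only the conjugate base is present: [A⁻] = 0.007/0.095 = 7.3684e-02 M. Kb = Kw/Ka = 1.89e-10; [OH⁻] = √(Kb × [A⁻]) = 3.7322e-06; pOH = 5.43; pH = 14 - pOH = 8.57.

V = 70.0 mL, pH = 8.57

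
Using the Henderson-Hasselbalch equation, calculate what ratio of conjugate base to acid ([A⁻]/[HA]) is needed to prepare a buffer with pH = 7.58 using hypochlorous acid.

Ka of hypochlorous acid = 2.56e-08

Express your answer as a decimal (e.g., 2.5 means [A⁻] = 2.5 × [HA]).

pKa = -log(2.56e-08) = 7.5918. pH = pKa + log([A⁻]/[HA]), so log([A⁻]/[HA]) = pH − pKa = 7.58 − 7.5918 = -0.0118. [A⁻]/[HA] = 10^(-0.0118) = 0.973

[A⁻]/[HA] = 0.973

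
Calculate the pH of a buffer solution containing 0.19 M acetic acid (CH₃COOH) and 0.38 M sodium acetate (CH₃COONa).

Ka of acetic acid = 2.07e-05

pKa = -log(2.07e-05) = 4.68. pH = pKa + log([A⁻]/[HA]) = 4.68 + log(0.38/0.19)

pH = 4.99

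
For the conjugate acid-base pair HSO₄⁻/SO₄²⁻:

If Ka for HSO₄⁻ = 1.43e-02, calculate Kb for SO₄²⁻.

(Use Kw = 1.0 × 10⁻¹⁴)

For a conjugate pair Ka × Kb = Kw, so Kb = Kw/Ka = 1.0 × 10⁻¹⁴ / 1.43e-02 = 6.99e-13.

K_b = 6.99e-13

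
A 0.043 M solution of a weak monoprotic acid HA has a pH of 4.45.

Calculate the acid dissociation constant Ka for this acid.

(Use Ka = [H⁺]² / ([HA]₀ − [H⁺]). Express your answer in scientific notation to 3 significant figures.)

[H⁺] = 10^(−pH) = 10^(−4.45) = 3.548e-05 M. For HA ⇌ H⁺ + A⁻, Ka = [H⁺][A⁻]/[HA] = [H⁺]² / ([HA]₀ − [H⁺]) = (3.548e-05)² / (0.043 − 3.548e-05) = 2.93e-08.

K_a = 2.93e-08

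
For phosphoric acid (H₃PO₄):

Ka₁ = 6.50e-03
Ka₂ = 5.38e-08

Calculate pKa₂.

pKa₂ = -log(Ka₂) = -log(5.38e-08) = 7.27.

pK_{a2} = 7.27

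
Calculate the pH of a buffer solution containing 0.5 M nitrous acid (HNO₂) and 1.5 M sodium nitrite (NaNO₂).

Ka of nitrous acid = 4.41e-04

pKa = -log(4.41e-04) = 3.36. pH = pKa + log([A⁻]/[HA]) = 3.36 + log(1.5/0.5)

pH = 3.83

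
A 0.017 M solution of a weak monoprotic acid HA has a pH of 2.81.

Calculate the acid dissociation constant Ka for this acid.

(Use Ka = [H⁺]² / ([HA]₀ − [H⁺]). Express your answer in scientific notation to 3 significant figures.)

[H⁺] = 10^(−pH) = 10^(−2.81) = 1.549e-03 M. For HA ⇌ H⁺ + A⁻, Ka = [H⁺][A⁻]/[HA] = [H⁺]² / ([HA]₀ − [H⁺]) = (1.549e-03)² / (0.017 − 1.549e-03) = 1.55e-04.

K_a = 1.55e-04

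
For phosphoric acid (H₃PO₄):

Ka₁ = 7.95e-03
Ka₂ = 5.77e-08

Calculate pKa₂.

pKa₂ = -log(Ka₂) = -log(5.77e-08) = 7.24.

pK_{a2} = 7.24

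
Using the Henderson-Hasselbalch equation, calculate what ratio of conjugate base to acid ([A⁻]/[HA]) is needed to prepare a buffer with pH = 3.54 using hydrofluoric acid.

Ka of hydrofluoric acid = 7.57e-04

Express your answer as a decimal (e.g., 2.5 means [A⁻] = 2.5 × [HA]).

pKa = -log(7.57e-04) = 3.1209. pH = pKa + log([A⁻]/[HA]), so log([A⁻]/[HA]) = pH − pKa = 3.54 − 3.1209 = 0.4191. [A⁻]/[HA] = 10^(0.4191) = 2.62

[A⁻]/[HA] = 2.62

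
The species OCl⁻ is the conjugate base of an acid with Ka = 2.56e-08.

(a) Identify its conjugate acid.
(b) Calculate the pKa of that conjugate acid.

(a) The conjugate acid is formed by adding one H⁺ to OCl⁻, giving HOCl. (b) pKa = -log(Ka) = -log(2.56e-08) = 7.59.

Conjugate acid: HOCl; pK_a = 7.59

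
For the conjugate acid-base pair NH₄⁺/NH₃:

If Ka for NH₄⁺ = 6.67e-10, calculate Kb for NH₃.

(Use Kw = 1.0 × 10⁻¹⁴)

For a conjugate pair Ka × Kb = Kw, so Kb = Kw/Ka = 1.0 × 10⁻¹⁴ / 6.67e-10 = 1.50e-05.

K_b = 1.50e-05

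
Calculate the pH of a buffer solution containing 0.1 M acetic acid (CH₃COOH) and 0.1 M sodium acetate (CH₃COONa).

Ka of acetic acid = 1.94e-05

pKa = -log(1.94e-05) = 4.71. pH = pKa + log([A⁻]/[HA]) = 4.71 + log(0.1/0.1)

pH = 4.71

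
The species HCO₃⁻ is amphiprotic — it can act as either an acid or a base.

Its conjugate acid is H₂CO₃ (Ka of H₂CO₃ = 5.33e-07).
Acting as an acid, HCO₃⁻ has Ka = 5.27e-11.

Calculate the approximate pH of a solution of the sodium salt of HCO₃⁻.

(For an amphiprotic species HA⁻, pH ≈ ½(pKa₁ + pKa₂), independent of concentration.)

pKa₁ = -log(5.33e-07) = 6.27; pKa₂ = -log(5.27e-11) = 10.28. For an amphiprotic species, pH ≈ ½(pKa₁ + pKa₂) = ½(6.27 + 10.28) = 8.28.

pH = 8.28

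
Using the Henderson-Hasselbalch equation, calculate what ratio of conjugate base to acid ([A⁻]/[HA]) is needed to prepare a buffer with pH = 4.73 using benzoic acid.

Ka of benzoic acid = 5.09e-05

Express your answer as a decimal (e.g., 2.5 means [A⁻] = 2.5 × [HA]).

pKa = -log(5.09e-05) = 4.2933. pH = pKa + log([A⁻]/[HA]), so log([A⁻]/[HA]) = pH − pKa = 4.73 − 4.2933 = 0.4367. [A⁻]/[HA] = 10^(0.4367) = 2.73

[A⁻]/[HA] = 2.73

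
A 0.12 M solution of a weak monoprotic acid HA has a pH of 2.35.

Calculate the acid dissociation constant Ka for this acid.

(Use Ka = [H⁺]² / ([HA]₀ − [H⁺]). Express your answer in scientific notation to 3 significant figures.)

[H⁺] = 10^(−pH) = 10^(−2.35) = 4.467e-03 M. For HA ⇌ H⁺ + A⁻, Ka = [H⁺][A⁻]/[HA] = [H⁺]² / ([HA]₀ − [H⁺]) = (4.467e-03)² / (0.12 − 4.467e-03) = 1.73e-04.

K_a = 1.73e-04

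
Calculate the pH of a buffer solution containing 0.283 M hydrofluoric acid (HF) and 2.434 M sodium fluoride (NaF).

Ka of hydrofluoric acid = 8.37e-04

pKa = -log(8.37e-04) = 3.08. pH = pKa + log([A⁻]/[HA]) = 3.08 + log(2.434/0.283)

pH = 4.01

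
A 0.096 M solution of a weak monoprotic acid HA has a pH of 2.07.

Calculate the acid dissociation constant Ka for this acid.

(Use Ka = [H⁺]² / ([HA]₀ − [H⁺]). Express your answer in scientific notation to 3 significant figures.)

[H⁺] = 10^(−pH) = 10^(−2.07) = 8.511e-03 M. For HA ⇌ H⁺ + A⁻, Ka = [H⁺][A⁻]/[HA] = [H⁺]² / ([HA]₀ − [H⁺]) = (8.511e-03)² / (0.096 − 8.511e-03) = 8.28e-04.

K_a = 8.28e-04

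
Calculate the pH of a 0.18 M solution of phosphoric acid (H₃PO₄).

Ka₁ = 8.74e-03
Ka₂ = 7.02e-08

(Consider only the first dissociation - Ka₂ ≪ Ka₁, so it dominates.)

First dissociation dominates. From Ka₁ = [H⁺][HA⁻]/[H₂A], x² + Ka₁·x − Ka₁·C = 0 with C = 0.18 M and Ka₁ = 8.74e-03. Solving: [H⁺] = (−Ka₁ + √(Ka₁² + 4·Ka₁·C)) / 2 = 3.5534e-02 M. pH = -log(3.5534e-02) = 1.45.

pH = 1.45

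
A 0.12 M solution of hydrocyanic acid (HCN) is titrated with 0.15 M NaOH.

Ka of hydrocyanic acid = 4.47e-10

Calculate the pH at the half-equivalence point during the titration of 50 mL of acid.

At half-equivalence [HA] = [A⁻], so Henderson-Hasselbalch gives pH = pKa = -log(4.47e-10) = 9.35.

pH = pKa = 9.35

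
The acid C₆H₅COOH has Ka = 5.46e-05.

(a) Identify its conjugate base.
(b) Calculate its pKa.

(a) The conjugate base is formed by removing one H⁺ from C₆H₅COOH, giving C₆H₅COO⁻. (b) pKa = -log(Ka) = -log(5.46e-05) = 4.26.

Conjugate base: C₆H₅COO⁻; pK_a = 4.26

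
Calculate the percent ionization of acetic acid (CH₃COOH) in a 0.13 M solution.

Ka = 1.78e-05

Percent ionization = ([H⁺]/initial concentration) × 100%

Using Ka equilibrium: x² + Ka×x - Ka×C = 0. Solving: [H⁺] = 1.5123e-03. Percent = (1.5123e-03/0.13) × 100

Percent ionization = 1.16%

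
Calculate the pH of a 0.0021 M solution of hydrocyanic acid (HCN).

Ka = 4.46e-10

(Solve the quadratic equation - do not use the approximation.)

x² + Ka×x - Ka×C = 0. Using quadratic formula: [H⁺] = 9.6756e-07

pH = 6.01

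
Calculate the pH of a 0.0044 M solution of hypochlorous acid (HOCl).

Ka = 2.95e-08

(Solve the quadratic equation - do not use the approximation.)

x² + Ka×x - Ka×C = 0. Using quadratic formula: [H⁺] = 1.1378e-05

pH = 4.94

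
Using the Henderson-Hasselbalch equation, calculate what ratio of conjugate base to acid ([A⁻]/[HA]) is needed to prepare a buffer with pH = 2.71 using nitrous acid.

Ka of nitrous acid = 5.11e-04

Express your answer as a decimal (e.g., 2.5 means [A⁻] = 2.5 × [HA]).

pKa = -log(5.11e-04) = 3.2916. pH = pKa + log([A⁻]/[HA]), so log([A⁻]/[HA]) = pH − pKa = 2.71 − 3.2916 = -0.5816. [A⁻]/[HA] = 10^(-0.5816) = 0.262

[A⁻]/[HA] = 0.262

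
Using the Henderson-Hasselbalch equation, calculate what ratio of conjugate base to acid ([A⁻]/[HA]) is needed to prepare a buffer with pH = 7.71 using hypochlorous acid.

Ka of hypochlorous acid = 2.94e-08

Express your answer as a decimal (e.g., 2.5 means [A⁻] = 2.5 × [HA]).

pKa = -log(2.94e-08) = 7.5317. pH = pKa + log([A⁻]/[HA]), so log([A⁻]/[HA]) = pH − pKa = 7.71 − 7.5317 = 0.1783. [A⁻]/[HA] = 10^(0.1783) = 1.51

[A⁻]/[HA] = 1.51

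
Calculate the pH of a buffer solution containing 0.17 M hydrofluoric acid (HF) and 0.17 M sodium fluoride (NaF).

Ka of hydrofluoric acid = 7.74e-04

pKa = -log(7.74e-04) = 3.11. pH = pKa + log([A⁻]/[HA]) = 3.11 + log(0.17/0.17)

pH = 3.11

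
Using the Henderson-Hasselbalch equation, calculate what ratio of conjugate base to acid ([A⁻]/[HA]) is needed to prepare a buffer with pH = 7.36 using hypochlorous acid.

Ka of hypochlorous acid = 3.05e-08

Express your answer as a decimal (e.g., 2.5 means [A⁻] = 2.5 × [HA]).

pKa = -log(3.05e-08) = 7.5157. pH = pKa + log([A⁻]/[HA]), so log([A⁻]/[HA]) = pH − pKa = 7.36 − 7.5157 = -0.1557. [A⁻]/[HA] = 10^(-0.1557) = 0.699

[A⁻]/[HA] = 0.699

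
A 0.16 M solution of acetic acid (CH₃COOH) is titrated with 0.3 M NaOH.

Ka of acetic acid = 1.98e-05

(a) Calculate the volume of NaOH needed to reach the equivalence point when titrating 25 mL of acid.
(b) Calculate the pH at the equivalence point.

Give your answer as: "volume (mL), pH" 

moles acid = 0.16 × 25/1000 = 0.004 mol; V_base = moles/0.3 × 1000 = 13.3 mL. At equivalence only the conjugate base is present: [A⁻] = 0.004/0.038 = 1.0435e-01 M. Kb = Kw/Ka = 5.05e-10; [OH⁻] = √(Kb × [A⁻]) = 7.2595e-06; pOH = 5.14; pH = 14 - pOH = 8.86.

V = 13.3 mL, pH = 8.86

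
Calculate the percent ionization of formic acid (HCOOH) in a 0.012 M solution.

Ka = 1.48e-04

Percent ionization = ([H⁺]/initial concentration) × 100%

Using Ka equilibrium: x² + Ka×x - Ka×C = 0. Solving: [H⁺] = 1.2607e-03. Percent = (1.2607e-03/0.012) × 100

Percent ionization = 10.5%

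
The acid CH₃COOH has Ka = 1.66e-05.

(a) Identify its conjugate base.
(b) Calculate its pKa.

(a) The conjugate base is formed by removing one H⁺ from CH₃COOH, giving CH₃COO⁻. (b) pKa = -log(Ka) = -log(1.66e-05) = 4.78.

Conjugate base: CH₃COO⁻; pK_a = 4.78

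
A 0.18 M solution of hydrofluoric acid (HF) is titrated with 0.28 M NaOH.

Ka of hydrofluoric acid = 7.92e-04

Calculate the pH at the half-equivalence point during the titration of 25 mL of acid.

At half-equivalence [HA] = [A⁻], so Henderson-Hasselbalch gives pH = pKa = -log(7.92e-04) = 3.10.

pH = pKa = 3.10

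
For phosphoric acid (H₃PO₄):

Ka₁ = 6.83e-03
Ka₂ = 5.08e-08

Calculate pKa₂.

pKa₂ = -log(Ka₂) = -log(5.08e-08) = 7.29.

pK_{a2} = 7.29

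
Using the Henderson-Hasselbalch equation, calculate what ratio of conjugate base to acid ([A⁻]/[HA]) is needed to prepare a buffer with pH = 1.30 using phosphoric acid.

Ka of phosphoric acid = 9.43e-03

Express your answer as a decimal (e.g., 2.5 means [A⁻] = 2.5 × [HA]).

pKa = -log(9.43e-03) = 2.0255. pH = pKa + log([A⁻]/[HA]), so log([A⁻]/[HA]) = pH − pKa = 1.30 − 2.0255 = -0.7255. [A⁻]/[HA] = 10^(-0.7255) = 0.188

[A⁻]/[HA] = 0.188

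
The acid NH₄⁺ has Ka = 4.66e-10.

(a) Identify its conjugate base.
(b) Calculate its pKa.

(a) The conjugate base is formed by removing one H⁺ from NH₄⁺, giving NH₃. (b) pKa = -log(Ka) = -log(4.66e-10) = 9.33.

Conjugate base: NH₃; pK_a = 9.33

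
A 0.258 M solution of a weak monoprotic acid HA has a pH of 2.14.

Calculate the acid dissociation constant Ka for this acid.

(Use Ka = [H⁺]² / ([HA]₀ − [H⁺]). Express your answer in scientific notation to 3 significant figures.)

[H⁺] = 10^(−pH) = 10^(−2.14) = 7.244e-03 M. For HA ⇌ H⁺ + A⁻, Ka = [H⁺][A⁻]/[HA] = [H⁺]² / ([HA]₀ − [H⁺]) = (7.244e-03)² / (0.258 − 7.244e-03) = 2.09e-04.

K_a = 2.09e-04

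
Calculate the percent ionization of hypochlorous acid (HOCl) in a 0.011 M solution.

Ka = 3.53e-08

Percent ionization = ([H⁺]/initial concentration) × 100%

Using Ka equilibrium: x² + Ka×x - Ka×C = 0. Solving: [H⁺] = 1.9688e-05. Percent = (1.9688e-05/0.011) × 100

Percent ionization = 0.179%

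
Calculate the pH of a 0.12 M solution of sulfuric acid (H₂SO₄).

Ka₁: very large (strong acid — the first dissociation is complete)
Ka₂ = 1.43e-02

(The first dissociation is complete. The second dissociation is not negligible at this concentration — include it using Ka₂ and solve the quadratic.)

First dissociation is complete: [H⁺]₀ = [HSO₄⁻]₀ = C = 0.12 M. Second dissociation HSO₄⁻ ⇌ H⁺ + SO₄²⁻: let x = [SO₄²⁻]. Ka₂ = (C + x)·x / (C − x) = 1.43e-02 → x² + (C + Ka₂)·x − Ka₂·C = 0 → x² + 0.13430·x − 1.716e-03 = 0. x = (−0.13430 + √(0.13430² + 4 × 1.716e-03)) / 2 = 1.1749e-02 M. [H⁺] = C + x = 0.12 + 1.1749e-02 = 1.3175e-01 M. pH = -log(1.3175e-01) = 0.88.

pH = 0.88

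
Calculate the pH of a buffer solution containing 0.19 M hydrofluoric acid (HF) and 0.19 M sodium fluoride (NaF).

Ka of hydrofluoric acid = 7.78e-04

pKa = -log(7.78e-04) = 3.11. pH = pKa + log([A⁻]/[HA]) = 3.11 + log(0.19/0.19)

pH = 3.11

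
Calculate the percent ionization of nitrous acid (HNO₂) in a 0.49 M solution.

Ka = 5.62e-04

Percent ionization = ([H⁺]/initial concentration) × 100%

Using Ka equilibrium: x² + Ka×x - Ka×C = 0. Solving: [H⁺] = 1.6316e-02. Percent = (1.6316e-02/0.49) × 100

Percent ionization = 3.33%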